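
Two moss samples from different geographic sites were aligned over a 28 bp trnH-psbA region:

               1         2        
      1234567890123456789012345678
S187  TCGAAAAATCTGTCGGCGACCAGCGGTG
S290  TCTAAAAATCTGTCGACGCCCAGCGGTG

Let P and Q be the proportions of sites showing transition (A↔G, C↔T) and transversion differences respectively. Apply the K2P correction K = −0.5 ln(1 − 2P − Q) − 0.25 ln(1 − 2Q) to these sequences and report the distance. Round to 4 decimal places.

0.1156

Differing sites — 3:G/T (Tv); 16:G/A (Ti); 19:A/C (Tv).
Of the 3 differences, 1 transition and 2 transversions over 28 sites: P = 1/28 = 0.035714, Q = 2/28 = 0.071429.
d = −0.5·ln(0.857143) − 0.25·ln(0.857142) = −0.5·(-0.154151) − 0.25·(-0.154152) = 0.1156.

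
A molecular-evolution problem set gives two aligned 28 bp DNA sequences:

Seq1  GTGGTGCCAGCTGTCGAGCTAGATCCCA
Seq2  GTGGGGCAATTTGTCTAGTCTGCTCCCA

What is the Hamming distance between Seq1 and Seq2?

9

Mismatches occur at site 5 (T/G), site 8 (C/A), site 10 (G/T), site 11 (C/T), site 16 (G/T), site 19 (C/T), site 20 (T/C), site 21 (A/T), site 23 (A/C).
That gives 9 mismatches out of 28 aligned sites, so the Hamming distance is 9.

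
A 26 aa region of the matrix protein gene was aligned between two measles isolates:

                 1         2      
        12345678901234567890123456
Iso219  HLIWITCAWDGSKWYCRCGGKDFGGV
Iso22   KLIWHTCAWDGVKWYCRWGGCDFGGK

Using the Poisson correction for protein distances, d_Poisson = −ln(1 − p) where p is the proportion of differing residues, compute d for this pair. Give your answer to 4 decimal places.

0.2624

The sequences differ at positions 1 (H/K), 5 (I/H), 12 (S/V), 18 (C/W), 21 (K/C), 26 (V/K).
p = 6/26 = 0.230769.
d = −ln(1 − 0.230769) = −ln(0.769231) = 0.2624.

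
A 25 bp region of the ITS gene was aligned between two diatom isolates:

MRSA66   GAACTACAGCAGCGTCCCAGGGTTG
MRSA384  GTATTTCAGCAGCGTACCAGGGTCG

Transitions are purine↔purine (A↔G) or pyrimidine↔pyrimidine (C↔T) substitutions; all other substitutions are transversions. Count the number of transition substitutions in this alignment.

2

Differing sites — 2:A/T (Tv); 4:C/T (Ti); 6:A/T (Tv); 16:C/A (Tv); 24:T/C (Ti).
Of the 5 differences, 2 transitions and 3 transversions, so the answer is 2.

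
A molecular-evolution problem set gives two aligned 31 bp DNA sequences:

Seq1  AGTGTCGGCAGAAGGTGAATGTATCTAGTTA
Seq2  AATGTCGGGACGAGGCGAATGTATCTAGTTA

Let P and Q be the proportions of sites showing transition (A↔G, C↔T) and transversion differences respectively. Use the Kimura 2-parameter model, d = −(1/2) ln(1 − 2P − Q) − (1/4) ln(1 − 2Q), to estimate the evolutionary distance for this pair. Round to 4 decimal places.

Mismatches occur at site 2 (G/A, transition), site 9 (C/G, transversion), site 11 (G/C, transversion), site 12 (A/G, transition), site 16 (T/C, transition).
Of the 5 differences, 3 transitions and 2 transversions over 31 sites: P = 3/31 = 0.096774, Q = 2/31 = 0.064516.
d = −0.5·ln(0.741936) − 0.25·ln(0.870968) = −0.5·(-0.298492) − 0.25·(-0.138150) = 0.1838.

0.1838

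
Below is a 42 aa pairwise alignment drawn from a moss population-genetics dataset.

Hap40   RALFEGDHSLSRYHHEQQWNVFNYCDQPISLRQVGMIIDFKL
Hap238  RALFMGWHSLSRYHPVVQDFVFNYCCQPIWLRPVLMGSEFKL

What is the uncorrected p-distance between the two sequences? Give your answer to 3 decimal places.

0.333

Mismatches occur at site 5 (E/M), site 7 (D/W), site 15 (H/P), site 16 (E/V), site 17 (Q/V), site 19 (W/D), site 20 (N/F), site 26 (D/C), site 30 (S/W), site 33 (Q/P), site 35 (G/L), site 37 (I/G), site 38 (I/S), site 39 (D/E).
There are 14 differences over 42 sites, so p = 14/42 = 0.333.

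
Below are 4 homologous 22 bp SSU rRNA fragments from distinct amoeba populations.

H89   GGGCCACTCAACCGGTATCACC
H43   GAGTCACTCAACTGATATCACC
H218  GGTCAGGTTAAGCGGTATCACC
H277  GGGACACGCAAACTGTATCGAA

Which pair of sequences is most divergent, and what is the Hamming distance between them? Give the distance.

Pairwise Hamming distances:
  H89 vs H43: 4
  H89 vs H218: 6
  H89 vs H277: 7
  H43 vs H218: 10
  H43 vs H277: 10
  H218 vs H277: 12
The largest is 12, between H218 and H277.

12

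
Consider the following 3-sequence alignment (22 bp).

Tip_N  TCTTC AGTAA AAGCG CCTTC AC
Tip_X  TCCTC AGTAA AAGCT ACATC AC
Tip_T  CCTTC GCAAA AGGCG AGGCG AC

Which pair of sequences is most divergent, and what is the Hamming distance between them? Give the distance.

11

Pairwise Hamming distances:
  Tip_N vs Tip_X: 4
  Tip_N vs Tip_T: 10
  Tip_X vs Tip_T: 11
The largest is 11, between Tip_X and Tip_T.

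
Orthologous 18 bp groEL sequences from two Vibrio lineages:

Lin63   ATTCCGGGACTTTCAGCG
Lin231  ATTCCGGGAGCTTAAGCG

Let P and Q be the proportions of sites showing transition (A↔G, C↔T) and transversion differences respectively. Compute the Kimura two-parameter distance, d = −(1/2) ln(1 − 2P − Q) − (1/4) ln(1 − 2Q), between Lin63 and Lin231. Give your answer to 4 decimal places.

0.1885

Differing sites — 10:C/G (Tv); 11:T/C (Ti); 14:C/A (Tv).
Of the 3 differences, 1 transition and 2 transversions over 18 sites: P = 1/18 = 0.055556, Q = 2/18 = 0.111111.
d = −0.5·ln(0.777777) − 0.25·ln(0.777778) = −0.5·(-0.251315) − 0.25·(-0.251314) = 0.1885.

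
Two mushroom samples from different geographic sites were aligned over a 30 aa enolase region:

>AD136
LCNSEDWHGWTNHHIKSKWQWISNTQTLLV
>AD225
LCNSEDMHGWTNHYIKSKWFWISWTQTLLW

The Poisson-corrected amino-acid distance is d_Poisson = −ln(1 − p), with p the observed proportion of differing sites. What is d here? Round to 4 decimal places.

The sequences differ at positions 7 (W/M), 14 (H/Y), 20 (Q/F), 24 (N/W), 30 (V/W).
p = 5/30 = 0.166667.
d = −ln(1 − 0.166667) = −ln(0.833333) = 0.1823.

0.1823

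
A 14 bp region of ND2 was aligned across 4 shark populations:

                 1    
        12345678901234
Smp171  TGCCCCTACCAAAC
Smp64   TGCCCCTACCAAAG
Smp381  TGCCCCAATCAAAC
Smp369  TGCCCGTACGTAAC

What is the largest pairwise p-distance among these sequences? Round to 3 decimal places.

0.357

Pairwise Hamming distances:
  Smp171 vs Smp64: 1
  Smp171 vs Smp381: 2
  Smp171 vs Smp369: 3
  Smp64 vs Smp381: 3
  Smp64 vs Smp369: 4
  Smp381 vs Smp369: 5
The largest is 5 mismatches, between Smp381 and Smp369; p = 5/14 = 0.357.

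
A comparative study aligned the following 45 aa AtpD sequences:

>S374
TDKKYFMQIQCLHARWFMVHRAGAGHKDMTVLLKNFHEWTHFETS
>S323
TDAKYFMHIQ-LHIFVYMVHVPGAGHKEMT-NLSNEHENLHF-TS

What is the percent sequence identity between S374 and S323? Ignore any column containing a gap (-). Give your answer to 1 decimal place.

66.7%

Excluding the 3 gap columns leaves 42 comparable sites.
The sequences differ at positions 3 (K/A), 8 (Q/H), 14 (A/I), 15 (R/F), 16 (W/V), 17 (F/Y), 21 (R/V), 22 (A/P), 28 (D/E), 32 (L/N), 34 (K/S), 36 (F/E), 39 (W/N), 40 (T/L).
28 of the 42 comparable sites match, so the percent identity is 28/42 × 100 = 66.7%.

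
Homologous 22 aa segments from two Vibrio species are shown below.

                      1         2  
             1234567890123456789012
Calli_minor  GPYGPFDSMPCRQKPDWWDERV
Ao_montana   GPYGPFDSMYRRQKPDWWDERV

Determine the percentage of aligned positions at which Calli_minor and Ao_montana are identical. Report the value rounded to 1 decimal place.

Differing sites — 10:P/Y; 11:C/R.
20 of the 22 sites match, so the percent identity is 20/22 × 100 = 90.9%.

90.9%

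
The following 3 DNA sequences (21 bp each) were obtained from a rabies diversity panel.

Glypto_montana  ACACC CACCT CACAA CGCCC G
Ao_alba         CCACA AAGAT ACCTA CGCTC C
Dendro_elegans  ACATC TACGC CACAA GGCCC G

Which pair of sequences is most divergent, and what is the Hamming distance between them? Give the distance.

Pairwise Hamming distances:
  Glypto_montana vs Ao_alba: 10
  Glypto_montana vs Dendro_elegans: 5
  Ao_alba vs Dendro_elegans: 13
The largest is 13, between Ao_alba and Dendro_elegans.

13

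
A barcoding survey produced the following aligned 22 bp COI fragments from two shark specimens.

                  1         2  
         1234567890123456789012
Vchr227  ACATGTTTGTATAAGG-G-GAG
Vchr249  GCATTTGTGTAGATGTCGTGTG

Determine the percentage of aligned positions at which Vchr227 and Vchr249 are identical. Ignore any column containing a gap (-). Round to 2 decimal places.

65.00%

Excluding the 2 gap columns leaves 20 comparable sites.
Mismatches occur at site 1 (A/G), site 5 (G/T), site 7 (T/G), site 12 (T/G), site 14 (A/T), site 16 (G/T), site 21 (A/T).
13 of the 20 comparable sites match, so the percent identity is 13/20 × 100 = 65.00%.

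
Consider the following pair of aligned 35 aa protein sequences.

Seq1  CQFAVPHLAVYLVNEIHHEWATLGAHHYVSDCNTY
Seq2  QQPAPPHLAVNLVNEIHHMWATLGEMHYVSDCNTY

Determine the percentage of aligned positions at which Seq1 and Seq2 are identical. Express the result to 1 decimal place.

Mismatches occur at site 1 (C/Q), site 3 (F/P), site 5 (V/P), site 11 (Y/N), site 19 (E/M), site 25 (A/E), site 26 (H/M).
28 of the 35 sites match, so the percent identity is 28/35 × 100 = 80.0%.

80.0%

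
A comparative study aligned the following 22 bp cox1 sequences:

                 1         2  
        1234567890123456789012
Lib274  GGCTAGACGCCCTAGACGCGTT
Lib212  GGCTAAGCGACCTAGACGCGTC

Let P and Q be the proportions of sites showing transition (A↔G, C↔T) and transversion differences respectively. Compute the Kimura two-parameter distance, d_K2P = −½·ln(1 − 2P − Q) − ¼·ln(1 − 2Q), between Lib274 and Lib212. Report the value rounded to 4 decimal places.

0.2153

The sequences differ at positions 6 (G/A, transition), 7 (A/G, transition), 10 (C/A, transversion), 22 (T/C, transition).
Of the 4 differences, 3 transitions and 1 transversion over 22 sites: P = 3/22 = 0.136364, Q = 1/22 = 0.045455.
d = −0.5·ln(0.681817) − 0.25·ln(0.909090) = −0.5·(-0.382994) − 0.25·(-0.095311) = 0.2153.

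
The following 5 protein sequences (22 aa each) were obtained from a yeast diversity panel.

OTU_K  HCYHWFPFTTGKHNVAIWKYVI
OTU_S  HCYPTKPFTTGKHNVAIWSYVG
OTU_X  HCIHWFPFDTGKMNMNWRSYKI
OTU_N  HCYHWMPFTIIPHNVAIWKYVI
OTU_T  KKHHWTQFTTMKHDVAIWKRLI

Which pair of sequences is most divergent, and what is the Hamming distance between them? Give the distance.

16

Pairwise Hamming distances:
  OTU_K vs OTU_S: 5
  OTU_K vs OTU_X: 9
  OTU_K vs OTU_N: 4
  OTU_K vs OTU_T: 9
  OTU_S vs OTU_X: 12
  OTU_S vs OTU_N: 8
  OTU_S vs OTU_T: 13
  OTU_X vs OTU_N: 13
  OTU_X vs OTU_T: 16
  OTU_N vs OTU_T: 11
The largest is 16, between OTU_X and OTU_T.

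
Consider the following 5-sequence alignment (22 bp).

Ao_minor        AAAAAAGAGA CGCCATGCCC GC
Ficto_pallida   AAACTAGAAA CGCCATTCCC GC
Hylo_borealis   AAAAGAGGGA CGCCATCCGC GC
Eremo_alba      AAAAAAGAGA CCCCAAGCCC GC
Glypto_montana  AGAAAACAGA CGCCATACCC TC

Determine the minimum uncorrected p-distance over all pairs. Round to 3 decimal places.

Pairwise Hamming distances:
  Ao_minor vs Ficto_pallida: 4
  Ao_minor vs Hylo_borealis: 4
  Ao_minor vs Eremo_alba: 2
  Ao_minor vs Glypto_montana: 4
  Ficto_pallida vs Hylo_borealis: 6
  Ficto_pallida vs Eremo_alba: 6
  Ficto_pallida vs Glypto_montana: 7
  Hylo_borealis vs Eremo_alba: 6
  Hylo_borealis vs Glypto_montana: 7
  Eremo_alba vs Glypto_montana: 6
The smallest is 2 mismatches, between Ao_minor and Eremo_alba; p = 2/22 = 0.091.

0.091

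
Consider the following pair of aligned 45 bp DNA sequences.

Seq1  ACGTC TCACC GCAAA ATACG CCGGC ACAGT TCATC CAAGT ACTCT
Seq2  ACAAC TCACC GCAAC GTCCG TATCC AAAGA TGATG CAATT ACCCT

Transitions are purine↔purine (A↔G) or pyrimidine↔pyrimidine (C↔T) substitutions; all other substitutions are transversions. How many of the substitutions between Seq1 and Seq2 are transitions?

4

Differing sites — 3:G/A (Ti); 4:T/A (Tv); 15:A/C (Tv); 16:A/G (Ti); 18:A/C (Tv); 21:C/T (Ti); 22:C/A (Tv); 23:G/T (Tv); 24:G/C (Tv); 27:C/A (Tv); 30:T/A (Tv); 32:C/G (Tv); 35:C/G (Tv); 39:G/T (Tv); 43:T/C (Ti).
Of the 15 differences, 4 transitions and 11 transversions, so the answer is 4.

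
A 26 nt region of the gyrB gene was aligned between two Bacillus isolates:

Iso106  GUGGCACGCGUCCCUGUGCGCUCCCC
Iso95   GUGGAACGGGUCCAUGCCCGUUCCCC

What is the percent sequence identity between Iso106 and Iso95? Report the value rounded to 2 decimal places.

76.92%

Mismatches occur at site 5 (C→A), site 9 (C→G), site 14 (C→A), site 17 (U→C), site 18 (G→C), site 21 (C→U).
20 of the 26 sites match, so the percent identity is 20/26 × 100 = 76.92%.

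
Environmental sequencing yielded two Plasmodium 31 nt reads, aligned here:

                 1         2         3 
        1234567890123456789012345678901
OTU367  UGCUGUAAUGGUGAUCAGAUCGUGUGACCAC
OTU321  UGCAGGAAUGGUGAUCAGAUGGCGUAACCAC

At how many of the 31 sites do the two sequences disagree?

The sequences differ at positions 4 (U/A), 6 (U/G), 21 (C/G), 23 (U/C), 26 (G/A).
That gives 5 mismatches out of 31 aligned sites, so the Hamming distance is 5.

5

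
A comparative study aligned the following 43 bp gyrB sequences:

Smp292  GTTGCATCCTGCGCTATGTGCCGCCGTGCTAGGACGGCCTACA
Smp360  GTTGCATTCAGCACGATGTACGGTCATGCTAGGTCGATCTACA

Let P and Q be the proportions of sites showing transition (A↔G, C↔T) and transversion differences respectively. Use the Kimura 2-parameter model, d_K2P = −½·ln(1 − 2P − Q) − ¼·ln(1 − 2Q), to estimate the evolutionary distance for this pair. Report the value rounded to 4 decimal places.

0.3226

Differing sites — 8:C/T (Ti); 10:T/A (Tv); 13:G/A (Ti); 15:T/G (Tv); 20:G/A (Ti); 22:C/G (Tv); 24:C/T (Ti); 26:G/A (Ti); 34:A/T (Tv); 37:G/A (Ti); 38:C/T (Ti).
Of the 11 differences, 7 transitions and 4 transversions over 43 sites: P = 7/43 = 0.162791, Q = 4/43 = 0.093023.
d = −0.5·ln(0.581395) − 0.25·ln(0.813954) = −0.5·(-0.542325) − 0.25·(-0.205851) = 0.3226.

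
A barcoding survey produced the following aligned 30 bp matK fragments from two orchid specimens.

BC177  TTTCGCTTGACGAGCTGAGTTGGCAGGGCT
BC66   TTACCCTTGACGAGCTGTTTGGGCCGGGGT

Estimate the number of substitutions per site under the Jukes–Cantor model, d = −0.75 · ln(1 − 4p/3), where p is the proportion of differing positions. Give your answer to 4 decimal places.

Differing sites — 3:T/A; 5:G/C; 18:A/T; 19:G/T; 21:T/G; 25:A/C; 29:C/G.
p = 7/30 = 0.233333.
d = −0.75 · ln(1 − (4/3)·0.233333) = −0.75 · ln(0.688889) = −0.75 · (-0.372675) = 0.2795.

0.2795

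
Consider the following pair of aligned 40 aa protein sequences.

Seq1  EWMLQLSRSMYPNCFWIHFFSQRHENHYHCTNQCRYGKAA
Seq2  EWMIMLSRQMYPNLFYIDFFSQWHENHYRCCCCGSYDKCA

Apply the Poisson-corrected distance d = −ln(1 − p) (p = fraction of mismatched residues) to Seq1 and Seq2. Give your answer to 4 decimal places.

0.4700

Mismatches occur at site 4 (L↔I), site 5 (Q↔M), site 9 (S↔Q), site 14 (C↔L), site 16 (W↔Y), site 18 (H↔D), site 23 (R↔W), site 29 (H↔R), site 31 (T↔C), site 32 (N↔C), site 33 (Q↔C), site 34 (C↔G), site 35 (R↔S), site 37 (G↔D), site 39 (A↔C).
p = 15/40 = 0.375000.
d = −ln(1 − 0.375000) = −ln(0.625000) = 0.4700.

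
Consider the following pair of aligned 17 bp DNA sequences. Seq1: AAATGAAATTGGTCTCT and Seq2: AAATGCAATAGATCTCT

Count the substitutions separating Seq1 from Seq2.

3

Differing sites — 6:A/C; 10:T/A; 12:G/A.
That gives 3 mismatches out of 17 aligned sites, so the Hamming distance is 3.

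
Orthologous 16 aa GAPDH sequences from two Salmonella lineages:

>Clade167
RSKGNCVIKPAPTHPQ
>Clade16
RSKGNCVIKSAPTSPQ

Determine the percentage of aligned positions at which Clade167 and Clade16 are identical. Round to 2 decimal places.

Mismatches occur at site 10 (P/S), site 14 (H/S).
14 of the 16 sites match, so the percent identity is 14/16 × 100 = 87.50%.

87.50%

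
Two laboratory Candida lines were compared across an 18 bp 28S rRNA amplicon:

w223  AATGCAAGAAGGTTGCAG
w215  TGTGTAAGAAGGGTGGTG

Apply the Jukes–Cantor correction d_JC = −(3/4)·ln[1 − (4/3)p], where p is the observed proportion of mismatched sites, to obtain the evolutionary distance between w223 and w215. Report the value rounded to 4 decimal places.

0.4408

Differing sites — 1:A/T; 2:A/G; 5:C/T; 13:T/G; 16:C/G; 17:A/T.
p = 6/18 = 0.333333.
d = −0.75 · ln(1 − (4/3)·0.333333) = −0.75 · ln(0.555556) = −0.75 · (-0.587786) = 0.4408.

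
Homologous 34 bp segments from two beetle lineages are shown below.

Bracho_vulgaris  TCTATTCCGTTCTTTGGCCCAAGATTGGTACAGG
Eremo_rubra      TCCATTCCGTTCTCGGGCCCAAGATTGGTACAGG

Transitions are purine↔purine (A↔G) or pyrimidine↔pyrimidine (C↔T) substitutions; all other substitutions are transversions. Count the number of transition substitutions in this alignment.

The sequences differ at positions 3 (T/C, transition), 14 (T/C, transition), 15 (T/G, transversion).
Of the 3 differences, 2 transitions and 1 transversion, so the answer is 2.

2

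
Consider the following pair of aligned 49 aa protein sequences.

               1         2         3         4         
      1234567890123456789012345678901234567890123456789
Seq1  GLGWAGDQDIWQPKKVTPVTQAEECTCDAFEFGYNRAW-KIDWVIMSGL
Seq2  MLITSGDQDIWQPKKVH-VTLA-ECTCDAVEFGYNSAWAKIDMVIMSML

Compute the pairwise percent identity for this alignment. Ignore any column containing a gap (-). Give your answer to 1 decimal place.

78.3%

Excluding the 3 gap columns leaves 46 comparable sites.
The sequences differ at positions 1 (G/M), 3 (G/I), 4 (W/T), 5 (A/S), 17 (T/H), 21 (Q/L), 30 (F/V), 36 (R/S), 43 (W/M), 48 (G/M).
36 of the 46 comparable sites match, so the percent identity is 36/46 × 100 = 78.3%.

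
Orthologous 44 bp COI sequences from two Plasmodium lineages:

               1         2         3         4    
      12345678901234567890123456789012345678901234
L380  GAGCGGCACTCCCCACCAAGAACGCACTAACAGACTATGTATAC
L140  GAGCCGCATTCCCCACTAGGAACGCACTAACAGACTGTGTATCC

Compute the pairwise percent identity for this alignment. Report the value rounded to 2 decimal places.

86.36%

Mismatches occur at site 5 (G→C), site 9 (C→T), site 17 (C→T), site 19 (A→G), site 37 (A→G), site 43 (A→C).
38 of the 44 sites match, so the percent identity is 38/44 × 100 = 86.36%.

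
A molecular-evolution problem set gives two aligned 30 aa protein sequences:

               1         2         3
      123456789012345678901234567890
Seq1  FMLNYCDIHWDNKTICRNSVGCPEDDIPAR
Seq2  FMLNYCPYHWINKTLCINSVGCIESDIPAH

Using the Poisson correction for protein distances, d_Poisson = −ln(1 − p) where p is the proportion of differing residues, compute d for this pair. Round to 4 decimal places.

Differing sites — 7:D/P; 8:I/Y; 11:D/I; 15:I/L; 17:R/I; 23:P/I; 25:D/S; 30:R/H.
p = 8/30 = 0.266667.
d = −ln(1 − 0.266667) = −ln(0.733333) = 0.3102.

0.3102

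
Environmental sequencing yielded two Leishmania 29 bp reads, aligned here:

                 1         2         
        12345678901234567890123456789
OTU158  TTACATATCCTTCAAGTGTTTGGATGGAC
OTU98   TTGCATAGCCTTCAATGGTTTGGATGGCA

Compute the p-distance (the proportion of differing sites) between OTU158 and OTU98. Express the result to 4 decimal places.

The sequences differ at positions 3 (A/G), 8 (T/G), 16 (G/T), 17 (T/G), 28 (A/C), 29 (C/A).
There are 6 differences over 29 sites, so p = 6/29 = 0.2069.

0.2069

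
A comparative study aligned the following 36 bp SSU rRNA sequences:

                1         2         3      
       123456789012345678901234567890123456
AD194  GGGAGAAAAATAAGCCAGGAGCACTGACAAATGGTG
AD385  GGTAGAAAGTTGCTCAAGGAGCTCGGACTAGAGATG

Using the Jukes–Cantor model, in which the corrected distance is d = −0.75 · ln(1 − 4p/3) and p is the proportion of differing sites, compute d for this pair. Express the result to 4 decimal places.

0.4926

The sequences differ at positions 3 (G/T), 9 (A/G), 10 (A/T), 12 (A/G), 13 (A/C), 14 (G/T), 16 (C/A), 23 (A/T), 25 (T/G), 29 (A/T), 31 (A/G), 32 (T/A), 34 (G/A).
p = 13/36 = 0.361111.
d = −0.75 · ln(1 − (4/3)·0.361111) = −0.75 · ln(0.518519) = −0.75 · (-0.656779) = 0.4926.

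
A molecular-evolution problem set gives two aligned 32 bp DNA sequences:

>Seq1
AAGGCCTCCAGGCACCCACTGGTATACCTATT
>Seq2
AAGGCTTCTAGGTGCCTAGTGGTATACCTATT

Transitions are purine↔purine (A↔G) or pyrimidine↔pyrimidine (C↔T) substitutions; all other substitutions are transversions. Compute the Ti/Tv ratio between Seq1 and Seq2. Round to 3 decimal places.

5.000

Mismatches occur at site 6 (C/T, transition), site 9 (C/T, transition), site 13 (C/T, transition), site 14 (A/G, transition), site 17 (C/T, transition), site 19 (C/G, transversion).
Of the 6 differences, 5 transitions and 1 transversion, so Ti/Tv = 5/1 = 5.000.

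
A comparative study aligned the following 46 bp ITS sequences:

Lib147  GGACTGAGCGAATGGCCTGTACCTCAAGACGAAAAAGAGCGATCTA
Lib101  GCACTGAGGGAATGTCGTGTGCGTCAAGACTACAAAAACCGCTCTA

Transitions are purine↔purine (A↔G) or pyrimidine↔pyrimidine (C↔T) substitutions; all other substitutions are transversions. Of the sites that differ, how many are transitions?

2

Mismatches occur at site 2 (G/C, transversion), site 9 (C/G, transversion), site 15 (G/T, transversion), site 17 (C/G, transversion), site 21 (A/G, transition), site 23 (C/G, transversion), site 31 (G/T, transversion), site 33 (A/C, transversion), site 37 (G/A, transition), site 39 (G/C, transversion), site 42 (A/C, transversion).
Of the 11 differences, 2 transitions and 9 transversions, so the answer is 2.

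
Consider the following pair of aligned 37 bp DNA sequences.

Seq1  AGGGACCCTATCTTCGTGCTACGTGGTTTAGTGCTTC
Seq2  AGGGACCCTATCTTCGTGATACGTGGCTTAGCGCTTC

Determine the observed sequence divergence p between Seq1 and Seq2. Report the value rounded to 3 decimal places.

0.081

Differing sites — 19:C/A; 27:T/C; 32:T/C.
There are 3 differences over 37 sites, so p = 3/37 = 0.081.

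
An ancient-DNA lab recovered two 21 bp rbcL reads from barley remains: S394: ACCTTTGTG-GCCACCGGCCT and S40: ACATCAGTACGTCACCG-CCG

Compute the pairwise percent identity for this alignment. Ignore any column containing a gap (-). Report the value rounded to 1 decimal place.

Excluding the 2 gap columns leaves 19 comparable sites.
The sequences differ at positions 3 (C/A), 5 (T/C), 6 (T/A), 9 (G/A), 12 (C/T), 21 (T/G).
13 of the 19 comparable sites match, so the percent identity is 13/19 × 100 = 68.4%.

68.4%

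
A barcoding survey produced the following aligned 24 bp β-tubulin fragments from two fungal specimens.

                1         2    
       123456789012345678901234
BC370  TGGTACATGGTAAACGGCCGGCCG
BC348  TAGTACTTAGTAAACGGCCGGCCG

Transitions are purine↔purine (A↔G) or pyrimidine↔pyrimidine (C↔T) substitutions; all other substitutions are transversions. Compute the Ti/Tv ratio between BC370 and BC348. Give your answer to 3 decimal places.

2.000

Differing sites — 2:G/A (Ti); 7:A/T (Tv); 9:G/A (Ti).
Of the 3 differences, 2 transitions and 1 transversion, so Ti/Tv = 2/1 = 2.000.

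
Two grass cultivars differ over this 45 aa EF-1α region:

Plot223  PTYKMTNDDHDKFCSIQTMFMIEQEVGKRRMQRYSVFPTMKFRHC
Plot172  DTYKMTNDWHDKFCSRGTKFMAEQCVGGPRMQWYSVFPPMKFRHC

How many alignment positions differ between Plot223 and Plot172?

Differing sites — 1:P/D; 9:D/W; 16:I/R; 17:Q/G; 19:M/K; 22:I/A; 25:E/C; 28:K/G; 29:R/P; 33:R/W; 39:T/P.
That gives 11 mismatches out of 45 aligned sites, so the Hamming distance is 11.

11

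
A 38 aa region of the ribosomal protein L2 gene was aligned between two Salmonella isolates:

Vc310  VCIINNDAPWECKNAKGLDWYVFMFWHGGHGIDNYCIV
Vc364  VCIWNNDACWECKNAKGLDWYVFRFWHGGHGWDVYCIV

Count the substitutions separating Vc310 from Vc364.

5

Differing sites — 4:I/W; 9:P/C; 24:M/R; 32:I/W; 34:N/V.
That gives 5 mismatches out of 38 aligned sites, so the Hamming distance is 5.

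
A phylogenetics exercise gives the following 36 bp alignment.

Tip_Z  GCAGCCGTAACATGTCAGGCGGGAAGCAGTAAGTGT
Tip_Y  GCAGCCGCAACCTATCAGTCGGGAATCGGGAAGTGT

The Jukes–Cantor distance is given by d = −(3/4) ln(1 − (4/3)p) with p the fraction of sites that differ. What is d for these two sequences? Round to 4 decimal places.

0.2251

The sequences differ at positions 8 (T/C), 12 (A/C), 14 (G/A), 19 (G/T), 26 (G/T), 28 (A/G), 30 (T/G).
p = 7/36 = 0.194444.
d = −0.75 · ln(1 − (4/3)·0.194444) = −0.75 · ln(0.740741) = −0.75 · (-0.300104) = 0.2251.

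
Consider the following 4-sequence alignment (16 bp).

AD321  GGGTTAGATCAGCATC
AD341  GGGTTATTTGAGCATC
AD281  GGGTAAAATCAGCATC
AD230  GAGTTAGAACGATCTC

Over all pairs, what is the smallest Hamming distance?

Pairwise Hamming distances:
  AD321 vs AD341: 3
  AD321 vs AD281: 2
  AD321 vs AD230: 6
  AD341 vs AD281: 4
  AD341 vs AD230: 9
  AD281 vs AD230: 8
The smallest is 2, between AD321 and AD281.

2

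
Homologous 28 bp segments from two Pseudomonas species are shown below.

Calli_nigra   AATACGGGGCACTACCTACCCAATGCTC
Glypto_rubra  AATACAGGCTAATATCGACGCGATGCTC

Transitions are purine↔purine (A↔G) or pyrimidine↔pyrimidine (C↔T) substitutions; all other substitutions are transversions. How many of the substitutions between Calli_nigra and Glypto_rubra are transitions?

The sequences differ at positions 6 (G/A, transition), 9 (G/C, transversion), 10 (C/T, transition), 12 (C/A, transversion), 15 (C/T, transition), 17 (T/G, transversion), 20 (C/G, transversion), 22 (A/G, transition).
Of the 8 differences, 4 transitions and 4 transversions, so the answer is 4.

4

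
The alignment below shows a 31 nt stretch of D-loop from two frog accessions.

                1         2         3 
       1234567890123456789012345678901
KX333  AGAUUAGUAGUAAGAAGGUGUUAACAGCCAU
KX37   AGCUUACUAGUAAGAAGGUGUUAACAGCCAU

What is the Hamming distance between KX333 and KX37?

The sequences differ at positions 3 (A/C), 7 (G/C).
That gives 2 mismatches out of 31 aligned sites, so the Hamming distance is 2.

2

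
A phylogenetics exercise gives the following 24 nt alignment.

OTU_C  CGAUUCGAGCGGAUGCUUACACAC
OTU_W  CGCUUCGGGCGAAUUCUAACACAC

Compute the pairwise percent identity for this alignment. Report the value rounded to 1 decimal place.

79.2%

Mismatches occur at site 3 (A→C), site 8 (A→G), site 12 (G→A), site 15 (G→U), site 18 (U→A).
19 of the 24 sites match, so the percent identity is 19/24 × 100 = 79.2%.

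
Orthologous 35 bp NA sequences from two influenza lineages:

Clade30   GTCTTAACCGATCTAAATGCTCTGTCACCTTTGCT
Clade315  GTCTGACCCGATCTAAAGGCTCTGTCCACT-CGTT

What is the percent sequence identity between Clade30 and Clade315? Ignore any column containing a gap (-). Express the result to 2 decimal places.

Excluding the 1 gap column leaves 34 comparable sites.
Mismatches occur at site 5 (T/G), site 7 (A/C), site 18 (T/G), site 27 (A/C), site 28 (C/A), site 32 (T/C), site 34 (C/T).
27 of the 34 comparable sites match, so the percent identity is 27/34 × 100 = 79.41%.

79.41%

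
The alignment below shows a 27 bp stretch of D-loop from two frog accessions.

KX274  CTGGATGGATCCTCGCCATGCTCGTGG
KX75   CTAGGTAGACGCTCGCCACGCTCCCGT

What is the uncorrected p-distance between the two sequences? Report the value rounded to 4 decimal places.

0.3333

Differing sites — 3:G/A; 5:A/G; 7:G/A; 10:T/C; 11:C/G; 19:T/C; 24:G/C; 25:T/C; 27:G/T.
There are 9 differences over 27 sites, so p = 9/27 = 0.3333.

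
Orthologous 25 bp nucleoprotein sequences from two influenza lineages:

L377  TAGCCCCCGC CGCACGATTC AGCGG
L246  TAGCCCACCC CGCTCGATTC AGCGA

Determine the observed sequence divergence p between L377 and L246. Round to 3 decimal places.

Differing sites — 7:C/A; 9:G/C; 14:A/T; 25:G/A.
There are 4 differences over 25 sites, so p = 4/25 = 0.160.

0.160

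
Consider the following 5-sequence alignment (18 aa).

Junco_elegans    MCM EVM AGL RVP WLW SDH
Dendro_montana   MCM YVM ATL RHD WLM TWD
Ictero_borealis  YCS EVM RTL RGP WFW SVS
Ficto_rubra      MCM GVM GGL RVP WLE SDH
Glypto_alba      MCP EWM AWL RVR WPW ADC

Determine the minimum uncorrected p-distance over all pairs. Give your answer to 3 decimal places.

Pairwise Hamming distances:
  Junco_elegans vs Dendro_montana: 8
  Junco_elegans vs Ictero_borealis: 8
  Junco_elegans vs Ficto_rubra: 3
  Junco_elegans vs Glypto_alba: 7
  Dendro_montana vs Ictero_borealis: 11
  Dendro_montana vs Ficto_rubra: 9
  Dendro_montana vs Glypto_alba: 11
  Ictero_borealis vs Ficto_rubra: 10
  Ictero_borealis vs Glypto_alba: 11
  Ficto_rubra vs Glypto_alba: 10
The smallest is 3 mismatches, between Junco_elegans and Ficto_rubra; p = 3/18 = 0.167.

0.167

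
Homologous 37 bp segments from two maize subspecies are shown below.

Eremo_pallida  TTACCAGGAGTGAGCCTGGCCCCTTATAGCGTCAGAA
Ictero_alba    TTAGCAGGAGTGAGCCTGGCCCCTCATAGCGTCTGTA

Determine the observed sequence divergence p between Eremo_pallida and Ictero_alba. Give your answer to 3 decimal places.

0.108

Differing sites — 4:C/G; 25:T/C; 34:A/T; 36:A/T.
There are 4 differences over 37 sites, so p = 4/37 = 0.108.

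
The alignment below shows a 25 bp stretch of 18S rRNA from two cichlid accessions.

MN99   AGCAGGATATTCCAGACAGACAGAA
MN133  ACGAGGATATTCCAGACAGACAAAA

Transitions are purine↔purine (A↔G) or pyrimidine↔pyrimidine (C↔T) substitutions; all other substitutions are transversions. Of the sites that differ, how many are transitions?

Differing sites — 2:G/C (Tv); 3:C/G (Tv); 23:G/A (Ti).
Of the 3 differences, 1 transition and 2 transversions, so the answer is 1.

1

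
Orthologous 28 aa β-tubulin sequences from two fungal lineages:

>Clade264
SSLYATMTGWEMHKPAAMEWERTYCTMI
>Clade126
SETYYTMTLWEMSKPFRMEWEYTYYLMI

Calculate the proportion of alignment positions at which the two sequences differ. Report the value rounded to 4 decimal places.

0.3571

Mismatches occur at site 2 (S→E), site 3 (L→T), site 5 (A→Y), site 9 (G→L), site 13 (H→S), site 16 (A→F), site 17 (A→R), site 22 (R→Y), site 25 (C→Y), site 26 (T→L).
There are 10 differences over 28 sites, so p = 10/28 = 0.3571.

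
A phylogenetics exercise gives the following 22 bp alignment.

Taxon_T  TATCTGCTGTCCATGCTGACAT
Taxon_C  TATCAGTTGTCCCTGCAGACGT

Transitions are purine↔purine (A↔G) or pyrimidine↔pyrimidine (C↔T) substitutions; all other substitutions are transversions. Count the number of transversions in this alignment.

Differing sites — 5:T/A (Tv); 7:C/T (Ti); 13:A/C (Tv); 17:T/A (Tv); 21:A/G (Ti).
Of the 5 differences, 2 transitions and 3 transversions, so the answer is 3.

3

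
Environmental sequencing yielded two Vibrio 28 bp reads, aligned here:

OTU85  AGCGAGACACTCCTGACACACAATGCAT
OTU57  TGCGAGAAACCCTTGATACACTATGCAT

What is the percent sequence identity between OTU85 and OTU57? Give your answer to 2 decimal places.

Differing sites — 1:A/T; 8:C/A; 11:T/C; 13:C/T; 17:C/T; 22:A/T.
22 of the 28 sites match, so the percent identity is 22/28 × 100 = 78.57%.

78.57%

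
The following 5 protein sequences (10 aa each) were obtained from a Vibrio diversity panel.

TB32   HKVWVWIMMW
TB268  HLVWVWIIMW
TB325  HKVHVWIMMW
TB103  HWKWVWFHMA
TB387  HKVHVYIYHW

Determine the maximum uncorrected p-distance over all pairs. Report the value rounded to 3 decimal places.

0.800

Pairwise Hamming distances:
  TB32 vs TB268: 2
  TB32 vs TB325: 1
  TB32 vs TB103: 5
  TB32 vs TB387: 4
  TB268 vs TB325: 3
  TB268 vs TB103: 5
  TB268 vs TB387: 5
  TB325 vs TB103: 6
  TB325 vs TB387: 3
  TB103 vs TB387: 8
The largest is 8 mismatches, between TB103 and TB387; p = 8/10 = 0.800.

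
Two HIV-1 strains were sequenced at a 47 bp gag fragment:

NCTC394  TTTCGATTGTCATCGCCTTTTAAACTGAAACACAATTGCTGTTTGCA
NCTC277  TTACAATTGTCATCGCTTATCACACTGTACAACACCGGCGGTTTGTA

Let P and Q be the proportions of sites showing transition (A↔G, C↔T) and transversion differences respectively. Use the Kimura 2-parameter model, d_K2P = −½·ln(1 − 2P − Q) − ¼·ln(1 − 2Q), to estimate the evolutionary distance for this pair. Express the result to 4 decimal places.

0.3797

Differing sites — 3:T/A (Tv); 5:G/A (Ti); 17:C/T (Ti); 19:T/A (Tv); 21:T/C (Ti); 23:A/C (Tv); 28:A/T (Tv); 30:A/C (Tv); 31:C/A (Tv); 35:A/C (Tv); 36:T/C (Ti); 37:T/G (Tv); 40:T/G (Tv); 46:C/T (Ti).
Of the 14 differences, 5 transitions and 9 transversions over 47 sites: P = 5/47 = 0.106383, Q = 9/47 = 0.191489.
d = −0.5·ln(0.595745) − 0.25·ln(0.617022) = −0.5·(-0.517943) − 0.25·(-0.482851) = 0.3797.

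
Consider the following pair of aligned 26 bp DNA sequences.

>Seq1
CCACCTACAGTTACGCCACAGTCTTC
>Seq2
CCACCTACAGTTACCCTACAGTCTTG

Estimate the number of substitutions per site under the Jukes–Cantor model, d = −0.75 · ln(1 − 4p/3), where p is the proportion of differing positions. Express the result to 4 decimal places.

The sequences differ at positions 15 (G/C), 17 (C/T), 26 (C/G).
p = 3/26 = 0.115385.
d = −0.75 · ln(1 − (4/3)·0.115385) = −0.75 · ln(0.846153) = −0.75 · (-0.167055) = 0.1253.

0.1253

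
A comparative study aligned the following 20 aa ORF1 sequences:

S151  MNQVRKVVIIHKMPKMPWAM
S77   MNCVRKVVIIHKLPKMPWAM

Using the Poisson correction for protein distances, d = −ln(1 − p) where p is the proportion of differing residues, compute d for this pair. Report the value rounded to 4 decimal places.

The sequences differ at positions 3 (Q/C), 13 (M/L).
p = 2/20 = 0.100000.
d = −ln(1 − 0.100000) = −ln(0.900000) = 0.1054.

0.1054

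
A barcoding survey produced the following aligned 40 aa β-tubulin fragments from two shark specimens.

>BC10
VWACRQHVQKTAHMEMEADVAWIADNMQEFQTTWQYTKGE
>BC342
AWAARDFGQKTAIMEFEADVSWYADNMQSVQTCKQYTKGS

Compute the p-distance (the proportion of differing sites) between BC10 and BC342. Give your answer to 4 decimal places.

0.3500

Differing sites — 1:V/A; 4:C/A; 6:Q/D; 7:H/F; 8:V/G; 13:H/I; 16:M/F; 21:A/S; 23:I/Y; 29:E/S; 30:F/V; 33:T/C; 34:W/K; 40:E/S.
There are 14 differences over 40 sites, so p = 14/40 = 0.3500.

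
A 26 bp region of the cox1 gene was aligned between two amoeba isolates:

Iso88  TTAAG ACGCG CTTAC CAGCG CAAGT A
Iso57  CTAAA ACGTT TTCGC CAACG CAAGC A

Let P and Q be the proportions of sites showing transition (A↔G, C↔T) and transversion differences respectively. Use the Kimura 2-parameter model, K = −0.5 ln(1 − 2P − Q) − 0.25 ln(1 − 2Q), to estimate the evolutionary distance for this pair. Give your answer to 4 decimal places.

0.5504

Mismatches occur at site 1 (T↔C, transition), site 5 (G↔A, transition), site 9 (C↔T, transition), site 10 (G↔T, transversion), site 11 (C↔T, transition), site 13 (T↔C, transition), site 14 (A↔G, transition), site 18 (G↔A, transition), site 25 (T↔C, transition).
Of the 9 differences, 8 transitions and 1 transversion over 26 sites: P = 8/26 = 0.307692, Q = 1/26 = 0.038462.
d = −0.5·ln(0.346154) − 0.25·ln(0.923076) = −0.5·(-1.060872) − 0.25·(-0.080044) = 0.5504.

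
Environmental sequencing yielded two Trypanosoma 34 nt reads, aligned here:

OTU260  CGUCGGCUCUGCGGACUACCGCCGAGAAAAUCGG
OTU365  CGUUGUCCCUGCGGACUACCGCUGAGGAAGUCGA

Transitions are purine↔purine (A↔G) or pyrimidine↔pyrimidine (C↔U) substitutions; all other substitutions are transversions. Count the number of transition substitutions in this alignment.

Differing sites — 4:C/U (Ti); 6:G/U (Tv); 8:U/C (Ti); 23:C/U (Ti); 27:A/G (Ti); 30:A/G (Ti); 34:G/A (Ti).
Of the 7 differences, 6 transitions and 1 transversion, so the answer is 6.

6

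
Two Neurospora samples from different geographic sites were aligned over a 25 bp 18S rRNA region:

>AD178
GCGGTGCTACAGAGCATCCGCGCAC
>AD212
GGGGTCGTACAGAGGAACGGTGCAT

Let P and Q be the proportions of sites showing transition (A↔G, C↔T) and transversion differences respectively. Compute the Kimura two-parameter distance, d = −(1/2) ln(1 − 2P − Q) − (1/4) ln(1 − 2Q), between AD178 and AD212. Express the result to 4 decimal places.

0.4189

The sequences differ at positions 2 (C/G, transversion), 6 (G/C, transversion), 7 (C/G, transversion), 15 (C/G, transversion), 17 (T/A, transversion), 19 (C/G, transversion), 21 (C/T, transition), 25 (C/T, transition).
Of the 8 differences, 2 transitions and 6 transversions over 25 sites: P = 2/25 = 0.080000, Q = 6/25 = 0.240000.
d = −0.5·ln(0.600000) − 0.25·ln(0.520000) = −0.5·(-0.510826) − 0.25·(-0.653926) = 0.4189.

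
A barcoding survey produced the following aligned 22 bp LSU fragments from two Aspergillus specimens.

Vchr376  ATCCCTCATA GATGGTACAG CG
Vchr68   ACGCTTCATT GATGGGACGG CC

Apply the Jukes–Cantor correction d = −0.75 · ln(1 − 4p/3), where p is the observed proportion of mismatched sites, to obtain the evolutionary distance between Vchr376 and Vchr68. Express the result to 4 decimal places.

0.4141

Mismatches occur at site 2 (T/C), site 3 (C/G), site 5 (C/T), site 10 (A/T), site 16 (T/G), site 19 (A/G), site 22 (G/C).
p = 7/22 = 0.318182.
d = −0.75 · ln(1 − (4/3)·0.318182) = −0.75 · ln(0.575757) = −0.75 · (-0.552070) = 0.4141.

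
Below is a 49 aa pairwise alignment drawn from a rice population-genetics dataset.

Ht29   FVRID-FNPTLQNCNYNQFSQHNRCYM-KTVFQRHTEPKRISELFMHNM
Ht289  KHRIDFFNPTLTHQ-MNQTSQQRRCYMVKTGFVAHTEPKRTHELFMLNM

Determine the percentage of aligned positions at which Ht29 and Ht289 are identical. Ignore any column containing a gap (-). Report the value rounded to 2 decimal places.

Excluding the 3 gap columns leaves 46 comparable sites.
The sequences differ at positions 1 (F/K), 2 (V/H), 12 (Q/T), 13 (N/H), 14 (C/Q), 16 (Y/M), 19 (F/T), 22 (H/Q), 23 (N/R), 31 (V/G), 33 (Q/V), 34 (R/A), 41 (I/T), 42 (S/H), 47 (H/L).
31 of the 46 comparable sites match, so the percent identity is 31/46 × 100 = 67.39%.

67.39%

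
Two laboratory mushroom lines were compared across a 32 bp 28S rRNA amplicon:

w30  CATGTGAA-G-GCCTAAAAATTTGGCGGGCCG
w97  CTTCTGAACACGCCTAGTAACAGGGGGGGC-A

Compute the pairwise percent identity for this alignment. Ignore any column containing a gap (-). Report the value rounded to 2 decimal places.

Excluding the 3 gap columns leaves 29 comparable sites.
Differing sites — 2:A/T; 4:G/C; 10:G/A; 17:A/G; 18:A/T; 21:T/C; 22:T/A; 23:T/G; 26:C/G; 32:G/A.
19 of the 29 comparable sites match, so the percent identity is 19/29 × 100 = 65.52%.

65.52%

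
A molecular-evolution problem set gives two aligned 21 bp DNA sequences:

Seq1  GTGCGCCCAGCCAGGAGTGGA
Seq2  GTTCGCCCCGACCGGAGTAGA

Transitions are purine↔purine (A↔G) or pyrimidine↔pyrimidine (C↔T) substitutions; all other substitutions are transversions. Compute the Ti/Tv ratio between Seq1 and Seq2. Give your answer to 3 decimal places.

The sequences differ at positions 3 (G/T, transversion), 9 (A/C, transversion), 11 (C/A, transversion), 13 (A/C, transversion), 19 (G/A, transition).
Of the 5 differences, 1 transition and 4 transversions, so Ti/Tv = 1/4 = 0.250.

0.250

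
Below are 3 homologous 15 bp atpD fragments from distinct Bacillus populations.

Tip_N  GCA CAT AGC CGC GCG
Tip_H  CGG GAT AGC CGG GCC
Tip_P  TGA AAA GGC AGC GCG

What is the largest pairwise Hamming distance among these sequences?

8

Pairwise Hamming distances:
  Tip_N vs Tip_H: 6
  Tip_N vs Tip_P: 6
  Tip_H vs Tip_P: 8
The largest is 8, between Tip_H and Tip_P.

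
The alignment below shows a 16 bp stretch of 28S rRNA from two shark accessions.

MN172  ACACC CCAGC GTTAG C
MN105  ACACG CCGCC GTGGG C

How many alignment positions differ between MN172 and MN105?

5

The sequences differ at positions 5 (C/G), 8 (A/G), 9 (G/C), 13 (T/G), 14 (A/G).
That gives 5 mismatches out of 16 aligned sites, so the Hamming distance is 5.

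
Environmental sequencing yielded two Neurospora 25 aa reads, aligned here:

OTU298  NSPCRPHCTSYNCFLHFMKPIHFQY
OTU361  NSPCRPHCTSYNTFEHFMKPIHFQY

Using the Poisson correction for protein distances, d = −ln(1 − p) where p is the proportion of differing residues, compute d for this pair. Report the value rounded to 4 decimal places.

0.0834

Mismatches occur at site 13 (C→T), site 15 (L→E).
p = 2/25 = 0.080000.
d = −ln(1 − 0.080000) = −ln(0.920000) = 0.0834.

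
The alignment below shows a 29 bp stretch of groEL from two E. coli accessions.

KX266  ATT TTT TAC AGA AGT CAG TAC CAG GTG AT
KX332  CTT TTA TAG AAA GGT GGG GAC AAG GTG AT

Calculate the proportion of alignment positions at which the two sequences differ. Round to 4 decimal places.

The sequences differ at positions 1 (A/C), 6 (T/A), 9 (C/G), 11 (G/A), 13 (A/G), 16 (C/G), 17 (A/G), 19 (T/G), 22 (C/A).
There are 9 differences over 29 sites, so p = 9/29 = 0.3103.

0.3103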